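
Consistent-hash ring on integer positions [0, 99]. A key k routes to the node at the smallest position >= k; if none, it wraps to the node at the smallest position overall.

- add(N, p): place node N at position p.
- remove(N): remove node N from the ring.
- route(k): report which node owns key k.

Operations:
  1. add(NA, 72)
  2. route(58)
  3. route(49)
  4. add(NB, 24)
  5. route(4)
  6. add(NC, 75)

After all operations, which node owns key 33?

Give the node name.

Op 1: add NA@72 -> ring=[72:NA]
Op 2: route key 58: smallest pos >= 58 is 72 -> NA
Op 3: route key 49: smallest pos >= 49 is 72 -> NA
Op 4: add NB@24 -> ring=[24:NB,72:NA]
Op 5: route key 4: smallest pos >= 4 is 24 -> NB
Op 6: add NC@75 -> ring=[24:NB,72:NA,75:NC]
Final route key 33: smallest pos >= 33 is 72 -> NA

Answer: NA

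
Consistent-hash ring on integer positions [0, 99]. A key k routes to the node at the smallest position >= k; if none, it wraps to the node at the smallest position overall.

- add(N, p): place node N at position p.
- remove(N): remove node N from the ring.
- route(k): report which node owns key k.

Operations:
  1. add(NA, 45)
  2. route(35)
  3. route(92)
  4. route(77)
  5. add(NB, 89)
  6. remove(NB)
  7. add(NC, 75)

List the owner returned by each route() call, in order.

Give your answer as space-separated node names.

Answer: NA NA NA

Derivation:
Op 1: add NA@45 -> ring=[45:NA]
Op 2: route key 35: smallest pos >= 35 is 45 -> NA
Op 3: route key 92: none >= 92, wrap to smallest pos 45 -> NA
Op 4: route key 77: none >= 77, wrap to smallest pos 45 -> NA
Op 5: add NB@89 -> ring=[45:NA,89:NB]
Op 6: remove NB -> ring=[45:NA]
Op 7: add NC@75 -> ring=[45:NA,75:NC]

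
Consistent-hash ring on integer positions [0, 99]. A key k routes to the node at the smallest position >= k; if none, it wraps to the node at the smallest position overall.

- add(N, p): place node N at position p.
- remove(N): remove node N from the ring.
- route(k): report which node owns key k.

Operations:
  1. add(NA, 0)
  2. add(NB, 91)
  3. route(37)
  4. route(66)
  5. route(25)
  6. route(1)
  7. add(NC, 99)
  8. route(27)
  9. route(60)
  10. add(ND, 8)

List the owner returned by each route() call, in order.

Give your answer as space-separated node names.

Answer: NB NB NB NB NB NB

Derivation:
Op 1: add NA@0 -> ring=[0:NA]
Op 2: add NB@91 -> ring=[0:NA,91:NB]
Op 3: route key 37: smallest pos >= 37 is 91 -> NB
Op 4: route key 66: smallest pos >= 66 is 91 -> NB
Op 5: route key 25: smallest pos >= 25 is 91 -> NB
Op 6: route key 1: smallest pos >= 1 is 91 -> NB
Op 7: add NC@99 -> ring=[0:NA,91:NB,99:NC]
Op 8: route key 27: smallest pos >= 27 is 91 -> NB
Op 9: route key 60: smallest pos >= 60 is 91 -> NB
Op 10: add ND@8 -> ring=[0:NA,8:ND,91:NB,99:NC]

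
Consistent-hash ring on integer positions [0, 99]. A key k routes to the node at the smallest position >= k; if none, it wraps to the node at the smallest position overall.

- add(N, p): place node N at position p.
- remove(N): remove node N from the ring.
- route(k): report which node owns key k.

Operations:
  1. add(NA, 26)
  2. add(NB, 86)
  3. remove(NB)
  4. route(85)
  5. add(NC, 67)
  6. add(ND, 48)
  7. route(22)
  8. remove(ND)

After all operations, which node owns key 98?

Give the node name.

Answer: NA

Derivation:
Op 1: add NA@26 -> ring=[26:NA]
Op 2: add NB@86 -> ring=[26:NA,86:NB]
Op 3: remove NB -> ring=[26:NA]
Op 4: route key 85: none >= 85, wrap to smallest pos 26 -> NA
Op 5: add NC@67 -> ring=[26:NA,67:NC]
Op 6: add ND@48 -> ring=[26:NA,48:ND,67:NC]
Op 7: route key 22: smallest pos >= 22 is 26 -> NA
Op 8: remove ND -> ring=[26:NA,67:NC]
Final route key 98: none >= 98, wrap to smallest pos 26 -> NA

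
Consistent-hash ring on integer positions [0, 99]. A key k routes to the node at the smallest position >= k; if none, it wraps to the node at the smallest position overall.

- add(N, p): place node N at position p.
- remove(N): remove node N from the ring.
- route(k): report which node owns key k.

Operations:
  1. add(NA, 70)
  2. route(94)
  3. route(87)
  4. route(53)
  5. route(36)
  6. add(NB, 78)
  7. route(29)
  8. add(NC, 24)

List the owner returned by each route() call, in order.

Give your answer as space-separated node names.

Answer: NA NA NA NA NA

Derivation:
Op 1: add NA@70 -> ring=[70:NA]
Op 2: route key 94: none >= 94, wrap to smallest pos 70 -> NA
Op 3: route key 87: none >= 87, wrap to smallest pos 70 -> NA
Op 4: route key 53: smallest pos >= 53 is 70 -> NA
Op 5: route key 36: smallest pos >= 36 is 70 -> NA
Op 6: add NB@78 -> ring=[70:NA,78:NB]
Op 7: route key 29: smallest pos >= 29 is 70 -> NA
Op 8: add NC@24 -> ring=[24:NC,70:NA,78:NB]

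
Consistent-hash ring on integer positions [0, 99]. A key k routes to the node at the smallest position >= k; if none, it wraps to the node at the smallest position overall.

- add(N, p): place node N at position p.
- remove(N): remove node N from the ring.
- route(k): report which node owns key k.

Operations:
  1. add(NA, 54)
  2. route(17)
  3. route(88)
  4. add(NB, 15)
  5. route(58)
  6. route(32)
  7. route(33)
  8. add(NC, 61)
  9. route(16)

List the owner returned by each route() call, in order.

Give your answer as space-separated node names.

Answer: NA NA NB NA NA NA

Derivation:
Op 1: add NA@54 -> ring=[54:NA]
Op 2: route key 17: smallest pos >= 17 is 54 -> NA
Op 3: route key 88: none >= 88, wrap to smallest pos 54 -> NA
Op 4: add NB@15 -> ring=[15:NB,54:NA]
Op 5: route key 58: none >= 58, wrap to smallest pos 15 -> NB
Op 6: route key 32: smallest pos >= 32 is 54 -> NA
Op 7: route key 33: smallest pos >= 33 is 54 -> NA
Op 8: add NC@61 -> ring=[15:NB,54:NA,61:NC]
Op 9: route key 16: smallest pos >= 16 is 54 -> NA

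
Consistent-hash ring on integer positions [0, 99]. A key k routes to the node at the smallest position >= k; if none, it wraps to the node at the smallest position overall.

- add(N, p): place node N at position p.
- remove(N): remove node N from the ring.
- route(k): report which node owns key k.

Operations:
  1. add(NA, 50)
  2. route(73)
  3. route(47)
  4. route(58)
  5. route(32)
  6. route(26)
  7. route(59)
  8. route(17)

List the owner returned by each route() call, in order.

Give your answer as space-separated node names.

Op 1: add NA@50 -> ring=[50:NA]
Op 2: route key 73: none >= 73, wrap to smallest pos 50 -> NA
Op 3: route key 47: smallest pos >= 47 is 50 -> NA
Op 4: route key 58: none >= 58, wrap to smallest pos 50 -> NA
Op 5: route key 32: smallest pos >= 32 is 50 -> NA
Op 6: route key 26: smallest pos >= 26 is 50 -> NA
Op 7: route key 59: none >= 59, wrap to smallest pos 50 -> NA
Op 8: route key 17: smallest pos >= 17 is 50 -> NA

Answer: NA NA NA NA NA NA NA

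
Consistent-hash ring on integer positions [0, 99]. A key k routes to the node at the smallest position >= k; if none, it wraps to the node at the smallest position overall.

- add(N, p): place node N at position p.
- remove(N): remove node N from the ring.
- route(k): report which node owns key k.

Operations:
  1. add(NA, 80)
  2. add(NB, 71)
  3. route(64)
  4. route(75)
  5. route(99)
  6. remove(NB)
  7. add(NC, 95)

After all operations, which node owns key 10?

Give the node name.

Answer: NA

Derivation:
Op 1: add NA@80 -> ring=[80:NA]
Op 2: add NB@71 -> ring=[71:NB,80:NA]
Op 3: route key 64: smallest pos >= 64 is 71 -> NB
Op 4: route key 75: smallest pos >= 75 is 80 -> NA
Op 5: route key 99: none >= 99, wrap to smallest pos 71 -> NB
Op 6: remove NB -> ring=[80:NA]
Op 7: add NC@95 -> ring=[80:NA,95:NC]
Final route key 10: smallest pos >= 10 is 80 -> NA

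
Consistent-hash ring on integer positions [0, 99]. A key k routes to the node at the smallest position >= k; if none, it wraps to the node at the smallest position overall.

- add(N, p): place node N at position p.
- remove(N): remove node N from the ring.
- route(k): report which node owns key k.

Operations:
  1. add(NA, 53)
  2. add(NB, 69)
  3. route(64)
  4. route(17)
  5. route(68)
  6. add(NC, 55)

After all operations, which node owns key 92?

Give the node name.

Answer: NA

Derivation:
Op 1: add NA@53 -> ring=[53:NA]
Op 2: add NB@69 -> ring=[53:NA,69:NB]
Op 3: route key 64: smallest pos >= 64 is 69 -> NB
Op 4: route key 17: smallest pos >= 17 is 53 -> NA
Op 5: route key 68: smallest pos >= 68 is 69 -> NB
Op 6: add NC@55 -> ring=[53:NA,55:NC,69:NB]
Final route key 92: none >= 92, wrap to smallest pos 53 -> NA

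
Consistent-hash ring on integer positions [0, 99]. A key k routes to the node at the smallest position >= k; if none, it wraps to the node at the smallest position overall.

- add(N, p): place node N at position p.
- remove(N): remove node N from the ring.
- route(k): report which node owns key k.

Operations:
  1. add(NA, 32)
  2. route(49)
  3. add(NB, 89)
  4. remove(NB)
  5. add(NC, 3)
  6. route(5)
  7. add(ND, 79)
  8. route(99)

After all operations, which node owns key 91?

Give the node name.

Op 1: add NA@32 -> ring=[32:NA]
Op 2: route key 49: none >= 49, wrap to smallest pos 32 -> NA
Op 3: add NB@89 -> ring=[32:NA,89:NB]
Op 4: remove NB -> ring=[32:NA]
Op 5: add NC@3 -> ring=[3:NC,32:NA]
Op 6: route key 5: smallest pos >= 5 is 32 -> NA
Op 7: add ND@79 -> ring=[3:NC,32:NA,79:ND]
Op 8: route key 99: none >= 99, wrap to smallest pos 3 -> NC
Final route key 91: none >= 91, wrap to smallest pos 3 -> NC

Answer: NC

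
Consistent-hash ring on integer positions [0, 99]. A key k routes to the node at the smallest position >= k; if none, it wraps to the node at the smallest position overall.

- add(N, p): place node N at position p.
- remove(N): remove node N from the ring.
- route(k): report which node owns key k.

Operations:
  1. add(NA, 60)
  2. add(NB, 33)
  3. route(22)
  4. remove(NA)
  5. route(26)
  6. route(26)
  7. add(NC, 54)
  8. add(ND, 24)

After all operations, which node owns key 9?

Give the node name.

Op 1: add NA@60 -> ring=[60:NA]
Op 2: add NB@33 -> ring=[33:NB,60:NA]
Op 3: route key 22: smallest pos >= 22 is 33 -> NB
Op 4: remove NA -> ring=[33:NB]
Op 5: route key 26: smallest pos >= 26 is 33 -> NB
Op 6: route key 26: smallest pos >= 26 is 33 -> NB
Op 7: add NC@54 -> ring=[33:NB,54:NC]
Op 8: add ND@24 -> ring=[24:ND,33:NB,54:NC]
Final route key 9: smallest pos >= 9 is 24 -> ND

Answer: ND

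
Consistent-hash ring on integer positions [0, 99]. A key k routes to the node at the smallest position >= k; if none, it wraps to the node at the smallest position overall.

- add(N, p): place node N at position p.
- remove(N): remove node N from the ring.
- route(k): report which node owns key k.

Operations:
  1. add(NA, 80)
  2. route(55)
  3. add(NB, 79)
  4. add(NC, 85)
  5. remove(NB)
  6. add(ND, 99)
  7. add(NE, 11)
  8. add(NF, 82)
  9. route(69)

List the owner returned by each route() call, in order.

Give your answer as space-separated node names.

Answer: NA NA

Derivation:
Op 1: add NA@80 -> ring=[80:NA]
Op 2: route key 55: smallest pos >= 55 is 80 -> NA
Op 3: add NB@79 -> ring=[79:NB,80:NA]
Op 4: add NC@85 -> ring=[79:NB,80:NA,85:NC]
Op 5: remove NB -> ring=[80:NA,85:NC]
Op 6: add ND@99 -> ring=[80:NA,85:NC,99:ND]
Op 7: add NE@11 -> ring=[11:NE,80:NA,85:NC,99:ND]
Op 8: add NF@82 -> ring=[11:NE,80:NA,82:NF,85:NC,99:ND]
Op 9: route key 69: smallest pos >= 69 is 80 -> NA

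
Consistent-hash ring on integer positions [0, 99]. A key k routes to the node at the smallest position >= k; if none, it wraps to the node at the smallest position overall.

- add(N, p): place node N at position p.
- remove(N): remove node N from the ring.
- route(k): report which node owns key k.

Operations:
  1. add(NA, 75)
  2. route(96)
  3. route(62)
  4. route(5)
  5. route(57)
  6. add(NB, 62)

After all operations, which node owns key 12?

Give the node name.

Answer: NB

Derivation:
Op 1: add NA@75 -> ring=[75:NA]
Op 2: route key 96: none >= 96, wrap to smallest pos 75 -> NA
Op 3: route key 62: smallest pos >= 62 is 75 -> NA
Op 4: route key 5: smallest pos >= 5 is 75 -> NA
Op 5: route key 57: smallest pos >= 57 is 75 -> NA
Op 6: add NB@62 -> ring=[62:NB,75:NA]
Final route key 12: smallest pos >= 12 is 62 -> NB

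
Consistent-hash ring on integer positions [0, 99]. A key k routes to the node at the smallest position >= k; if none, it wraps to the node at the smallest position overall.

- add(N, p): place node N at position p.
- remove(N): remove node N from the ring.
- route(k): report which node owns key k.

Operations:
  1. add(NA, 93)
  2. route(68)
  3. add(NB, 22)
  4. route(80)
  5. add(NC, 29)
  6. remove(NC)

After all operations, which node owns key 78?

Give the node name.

Answer: NA

Derivation:
Op 1: add NA@93 -> ring=[93:NA]
Op 2: route key 68: smallest pos >= 68 is 93 -> NA
Op 3: add NB@22 -> ring=[22:NB,93:NA]
Op 4: route key 80: smallest pos >= 80 is 93 -> NA
Op 5: add NC@29 -> ring=[22:NB,29:NC,93:NA]
Op 6: remove NC -> ring=[22:NB,93:NA]
Final route key 78: smallest pos >= 78 is 93 -> NA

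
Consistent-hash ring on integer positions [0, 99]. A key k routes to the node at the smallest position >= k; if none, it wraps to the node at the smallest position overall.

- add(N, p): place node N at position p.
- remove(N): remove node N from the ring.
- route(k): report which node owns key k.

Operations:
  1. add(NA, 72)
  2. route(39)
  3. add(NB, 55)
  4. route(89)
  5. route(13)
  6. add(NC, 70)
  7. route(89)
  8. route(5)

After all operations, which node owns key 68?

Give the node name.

Op 1: add NA@72 -> ring=[72:NA]
Op 2: route key 39: smallest pos >= 39 is 72 -> NA
Op 3: add NB@55 -> ring=[55:NB,72:NA]
Op 4: route key 89: none >= 89, wrap to smallest pos 55 -> NB
Op 5: route key 13: smallest pos >= 13 is 55 -> NB
Op 6: add NC@70 -> ring=[55:NB,70:NC,72:NA]
Op 7: route key 89: none >= 89, wrap to smallest pos 55 -> NB
Op 8: route key 5: smallest pos >= 5 is 55 -> NB
Final route key 68: smallest pos >= 68 is 70 -> NC

Answer: NC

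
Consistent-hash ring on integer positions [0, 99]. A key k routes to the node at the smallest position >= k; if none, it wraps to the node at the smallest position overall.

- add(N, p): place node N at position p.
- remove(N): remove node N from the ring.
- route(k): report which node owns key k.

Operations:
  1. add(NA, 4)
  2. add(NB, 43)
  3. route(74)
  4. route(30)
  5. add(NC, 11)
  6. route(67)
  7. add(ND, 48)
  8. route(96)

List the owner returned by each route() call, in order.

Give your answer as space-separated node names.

Answer: NA NB NA NA

Derivation:
Op 1: add NA@4 -> ring=[4:NA]
Op 2: add NB@43 -> ring=[4:NA,43:NB]
Op 3: route key 74: none >= 74, wrap to smallest pos 4 -> NA
Op 4: route key 30: smallest pos >= 30 is 43 -> NB
Op 5: add NC@11 -> ring=[4:NA,11:NC,43:NB]
Op 6: route key 67: none >= 67, wrap to smallest pos 4 -> NA
Op 7: add ND@48 -> ring=[4:NA,11:NC,43:NB,48:ND]
Op 8: route key 96: none >= 96, wrap to smallest pos 4 -> NA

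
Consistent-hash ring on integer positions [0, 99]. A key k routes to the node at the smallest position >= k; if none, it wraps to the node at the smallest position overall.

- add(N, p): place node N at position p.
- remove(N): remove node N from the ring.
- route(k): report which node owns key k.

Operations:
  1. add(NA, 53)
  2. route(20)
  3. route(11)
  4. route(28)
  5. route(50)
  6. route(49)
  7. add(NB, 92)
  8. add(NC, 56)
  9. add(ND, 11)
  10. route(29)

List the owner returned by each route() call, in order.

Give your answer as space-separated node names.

Op 1: add NA@53 -> ring=[53:NA]
Op 2: route key 20: smallest pos >= 20 is 53 -> NA
Op 3: route key 11: smallest pos >= 11 is 53 -> NA
Op 4: route key 28: smallest pos >= 28 is 53 -> NA
Op 5: route key 50: smallest pos >= 50 is 53 -> NA
Op 6: route key 49: smallest pos >= 49 is 53 -> NA
Op 7: add NB@92 -> ring=[53:NA,92:NB]
Op 8: add NC@56 -> ring=[53:NA,56:NC,92:NB]
Op 9: add ND@11 -> ring=[11:ND,53:NA,56:NC,92:NB]
Op 10: route key 29: smallest pos >= 29 is 53 -> NA

Answer: NA NA NA NA NA NA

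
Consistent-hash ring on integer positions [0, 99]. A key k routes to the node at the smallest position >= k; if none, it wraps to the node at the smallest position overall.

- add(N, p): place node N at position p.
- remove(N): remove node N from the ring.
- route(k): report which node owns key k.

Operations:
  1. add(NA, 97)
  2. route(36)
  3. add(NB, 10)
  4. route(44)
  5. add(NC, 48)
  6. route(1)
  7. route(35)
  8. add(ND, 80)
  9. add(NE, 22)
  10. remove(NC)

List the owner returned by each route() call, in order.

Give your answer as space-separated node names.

Op 1: add NA@97 -> ring=[97:NA]
Op 2: route key 36: smallest pos >= 36 is 97 -> NA
Op 3: add NB@10 -> ring=[10:NB,97:NA]
Op 4: route key 44: smallest pos >= 44 is 97 -> NA
Op 5: add NC@48 -> ring=[10:NB,48:NC,97:NA]
Op 6: route key 1: smallest pos >= 1 is 10 -> NB
Op 7: route key 35: smallest pos >= 35 is 48 -> NC
Op 8: add ND@80 -> ring=[10:NB,48:NC,80:ND,97:NA]
Op 9: add NE@22 -> ring=[10:NB,22:NE,48:NC,80:ND,97:NA]
Op 10: remove NC -> ring=[10:NB,22:NE,80:ND,97:NA]

Answer: NA NA NB NC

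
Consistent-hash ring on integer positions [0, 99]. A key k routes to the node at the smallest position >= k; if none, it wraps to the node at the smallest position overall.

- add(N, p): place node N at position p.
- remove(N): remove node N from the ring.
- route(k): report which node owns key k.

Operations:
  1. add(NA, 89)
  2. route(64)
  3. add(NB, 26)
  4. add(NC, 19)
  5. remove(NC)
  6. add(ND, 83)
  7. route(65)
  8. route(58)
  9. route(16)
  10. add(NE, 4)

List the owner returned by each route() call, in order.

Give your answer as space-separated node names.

Answer: NA ND ND NB

Derivation:
Op 1: add NA@89 -> ring=[89:NA]
Op 2: route key 64: smallest pos >= 64 is 89 -> NA
Op 3: add NB@26 -> ring=[26:NB,89:NA]
Op 4: add NC@19 -> ring=[19:NC,26:NB,89:NA]
Op 5: remove NC -> ring=[26:NB,89:NA]
Op 6: add ND@83 -> ring=[26:NB,83:ND,89:NA]
Op 7: route key 65: smallest pos >= 65 is 83 -> ND
Op 8: route key 58: smallest pos >= 58 is 83 -> ND
Op 9: route key 16: smallest pos >= 16 is 26 -> NB
Op 10: add NE@4 -> ring=[4:NE,26:NB,83:ND,89:NA]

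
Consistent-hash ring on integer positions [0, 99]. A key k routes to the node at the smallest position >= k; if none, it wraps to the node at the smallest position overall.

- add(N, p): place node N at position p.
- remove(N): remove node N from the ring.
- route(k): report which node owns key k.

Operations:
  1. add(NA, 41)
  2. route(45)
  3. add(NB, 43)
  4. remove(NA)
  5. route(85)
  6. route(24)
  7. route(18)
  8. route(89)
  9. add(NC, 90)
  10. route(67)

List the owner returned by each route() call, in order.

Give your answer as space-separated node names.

Op 1: add NA@41 -> ring=[41:NA]
Op 2: route key 45: none >= 45, wrap to smallest pos 41 -> NA
Op 3: add NB@43 -> ring=[41:NA,43:NB]
Op 4: remove NA -> ring=[43:NB]
Op 5: route key 85: none >= 85, wrap to smallest pos 43 -> NB
Op 6: route key 24: smallest pos >= 24 is 43 -> NB
Op 7: route key 18: smallest pos >= 18 is 43 -> NB
Op 8: route key 89: none >= 89, wrap to smallest pos 43 -> NB
Op 9: add NC@90 -> ring=[43:NB,90:NC]
Op 10: route key 67: smallest pos >= 67 is 90 -> NC

Answer: NA NB NB NB NB NC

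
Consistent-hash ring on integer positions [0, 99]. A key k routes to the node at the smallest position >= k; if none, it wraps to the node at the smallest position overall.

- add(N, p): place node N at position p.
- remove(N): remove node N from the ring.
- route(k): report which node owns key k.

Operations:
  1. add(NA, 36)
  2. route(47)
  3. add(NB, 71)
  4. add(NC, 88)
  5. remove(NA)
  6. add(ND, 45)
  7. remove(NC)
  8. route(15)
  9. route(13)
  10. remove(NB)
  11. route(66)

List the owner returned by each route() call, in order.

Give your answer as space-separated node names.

Op 1: add NA@36 -> ring=[36:NA]
Op 2: route key 47: none >= 47, wrap to smallest pos 36 -> NA
Op 3: add NB@71 -> ring=[36:NA,71:NB]
Op 4: add NC@88 -> ring=[36:NA,71:NB,88:NC]
Op 5: remove NA -> ring=[71:NB,88:NC]
Op 6: add ND@45 -> ring=[45:ND,71:NB,88:NC]
Op 7: remove NC -> ring=[45:ND,71:NB]
Op 8: route key 15: smallest pos >= 15 is 45 -> ND
Op 9: route key 13: smallest pos >= 13 is 45 -> ND
Op 10: remove NB -> ring=[45:ND]
Op 11: route key 66: none >= 66, wrap to smallest pos 45 -> ND

Answer: NA ND ND ND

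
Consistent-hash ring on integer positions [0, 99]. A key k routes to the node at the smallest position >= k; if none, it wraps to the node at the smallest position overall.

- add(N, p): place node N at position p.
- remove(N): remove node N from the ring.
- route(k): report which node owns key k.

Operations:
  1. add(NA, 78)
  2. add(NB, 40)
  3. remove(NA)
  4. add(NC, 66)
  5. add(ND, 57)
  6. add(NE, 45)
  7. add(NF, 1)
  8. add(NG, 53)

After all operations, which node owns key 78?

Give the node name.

Op 1: add NA@78 -> ring=[78:NA]
Op 2: add NB@40 -> ring=[40:NB,78:NA]
Op 3: remove NA -> ring=[40:NB]
Op 4: add NC@66 -> ring=[40:NB,66:NC]
Op 5: add ND@57 -> ring=[40:NB,57:ND,66:NC]
Op 6: add NE@45 -> ring=[40:NB,45:NE,57:ND,66:NC]
Op 7: add NF@1 -> ring=[1:NF,40:NB,45:NE,57:ND,66:NC]
Op 8: add NG@53 -> ring=[1:NF,40:NB,45:NE,53:NG,57:ND,66:NC]
Final route key 78: none >= 78, wrap to smallest pos 1 -> NF

Answer: NF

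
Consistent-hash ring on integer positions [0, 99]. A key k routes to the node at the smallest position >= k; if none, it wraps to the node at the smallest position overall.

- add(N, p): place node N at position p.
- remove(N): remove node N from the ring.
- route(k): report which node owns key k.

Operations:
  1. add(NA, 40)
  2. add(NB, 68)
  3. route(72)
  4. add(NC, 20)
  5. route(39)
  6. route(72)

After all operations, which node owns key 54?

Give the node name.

Op 1: add NA@40 -> ring=[40:NA]
Op 2: add NB@68 -> ring=[40:NA,68:NB]
Op 3: route key 72: none >= 72, wrap to smallest pos 40 -> NA
Op 4: add NC@20 -> ring=[20:NC,40:NA,68:NB]
Op 5: route key 39: smallest pos >= 39 is 40 -> NA
Op 6: route key 72: none >= 72, wrap to smallest pos 20 -> NC
Final route key 54: smallest pos >= 54 is 68 -> NB

Answer: NB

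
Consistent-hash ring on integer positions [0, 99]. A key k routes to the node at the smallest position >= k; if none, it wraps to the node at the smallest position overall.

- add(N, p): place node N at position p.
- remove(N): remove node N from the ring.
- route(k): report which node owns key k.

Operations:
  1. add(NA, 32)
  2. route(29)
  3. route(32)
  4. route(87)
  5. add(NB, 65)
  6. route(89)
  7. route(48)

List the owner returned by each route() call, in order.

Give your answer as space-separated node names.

Answer: NA NA NA NA NB

Derivation:
Op 1: add NA@32 -> ring=[32:NA]
Op 2: route key 29: smallest pos >= 29 is 32 -> NA
Op 3: route key 32: smallest pos >= 32 is 32 -> NA
Op 4: route key 87: none >= 87, wrap to smallest pos 32 -> NA
Op 5: add NB@65 -> ring=[32:NA,65:NB]
Op 6: route key 89: none >= 89, wrap to smallest pos 32 -> NA
Op 7: route key 48: smallest pos >= 48 is 65 -> NB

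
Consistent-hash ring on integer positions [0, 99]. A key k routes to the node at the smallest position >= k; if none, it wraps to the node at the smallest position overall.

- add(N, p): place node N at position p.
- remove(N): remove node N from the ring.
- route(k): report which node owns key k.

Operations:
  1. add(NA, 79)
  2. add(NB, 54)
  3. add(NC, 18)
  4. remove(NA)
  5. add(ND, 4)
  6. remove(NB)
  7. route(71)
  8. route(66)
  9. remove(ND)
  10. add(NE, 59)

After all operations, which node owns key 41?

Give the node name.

Op 1: add NA@79 -> ring=[79:NA]
Op 2: add NB@54 -> ring=[54:NB,79:NA]
Op 3: add NC@18 -> ring=[18:NC,54:NB,79:NA]
Op 4: remove NA -> ring=[18:NC,54:NB]
Op 5: add ND@4 -> ring=[4:ND,18:NC,54:NB]
Op 6: remove NB -> ring=[4:ND,18:NC]
Op 7: route key 71: none >= 71, wrap to smallest pos 4 -> ND
Op 8: route key 66: none >= 66, wrap to smallest pos 4 -> ND
Op 9: remove ND -> ring=[18:NC]
Op 10: add NE@59 -> ring=[18:NC,59:NE]
Final route key 41: smallest pos >= 41 is 59 -> NE

Answer: NE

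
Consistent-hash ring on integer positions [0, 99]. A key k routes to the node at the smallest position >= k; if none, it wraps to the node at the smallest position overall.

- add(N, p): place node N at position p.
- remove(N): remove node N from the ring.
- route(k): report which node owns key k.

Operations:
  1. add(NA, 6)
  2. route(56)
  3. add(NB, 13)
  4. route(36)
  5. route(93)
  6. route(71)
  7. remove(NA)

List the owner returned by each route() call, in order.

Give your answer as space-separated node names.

Op 1: add NA@6 -> ring=[6:NA]
Op 2: route key 56: none >= 56, wrap to smallest pos 6 -> NA
Op 3: add NB@13 -> ring=[6:NA,13:NB]
Op 4: route key 36: none >= 36, wrap to smallest pos 6 -> NA
Op 5: route key 93: none >= 93, wrap to smallest pos 6 -> NA
Op 6: route key 71: none >= 71, wrap to smallest pos 6 -> NA
Op 7: remove NA -> ring=[13:NB]

Answer: NA NA NA NA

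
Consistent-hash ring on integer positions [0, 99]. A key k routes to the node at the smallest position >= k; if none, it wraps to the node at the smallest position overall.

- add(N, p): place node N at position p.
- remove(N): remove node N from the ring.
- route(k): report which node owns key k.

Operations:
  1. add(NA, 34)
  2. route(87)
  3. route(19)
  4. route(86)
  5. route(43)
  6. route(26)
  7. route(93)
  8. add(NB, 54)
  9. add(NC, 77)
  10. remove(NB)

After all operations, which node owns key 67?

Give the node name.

Answer: NC

Derivation:
Op 1: add NA@34 -> ring=[34:NA]
Op 2: route key 87: none >= 87, wrap to smallest pos 34 -> NA
Op 3: route key 19: smallest pos >= 19 is 34 -> NA
Op 4: route key 86: none >= 86, wrap to smallest pos 34 -> NA
Op 5: route key 43: none >= 43, wrap to smallest pos 34 -> NA
Op 6: route key 26: smallest pos >= 26 is 34 -> NA
Op 7: route key 93: none >= 93, wrap to smallest pos 34 -> NA
Op 8: add NB@54 -> ring=[34:NA,54:NB]
Op 9: add NC@77 -> ring=[34:NA,54:NB,77:NC]
Op 10: remove NB -> ring=[34:NA,77:NC]
Final route key 67: smallest pos >= 67 is 77 -> NC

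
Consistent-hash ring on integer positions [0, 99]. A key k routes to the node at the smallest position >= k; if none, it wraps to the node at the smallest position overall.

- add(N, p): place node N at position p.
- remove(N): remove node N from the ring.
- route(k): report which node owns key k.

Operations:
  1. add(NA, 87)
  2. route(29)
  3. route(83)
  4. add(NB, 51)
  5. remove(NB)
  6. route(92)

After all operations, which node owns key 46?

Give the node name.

Answer: NA

Derivation:
Op 1: add NA@87 -> ring=[87:NA]
Op 2: route key 29: smallest pos >= 29 is 87 -> NA
Op 3: route key 83: smallest pos >= 83 is 87 -> NA
Op 4: add NB@51 -> ring=[51:NB,87:NA]
Op 5: remove NB -> ring=[87:NA]
Op 6: route key 92: none >= 92, wrap to smallest pos 87 -> NA
Final route key 46: smallest pos >= 46 is 87 -> NA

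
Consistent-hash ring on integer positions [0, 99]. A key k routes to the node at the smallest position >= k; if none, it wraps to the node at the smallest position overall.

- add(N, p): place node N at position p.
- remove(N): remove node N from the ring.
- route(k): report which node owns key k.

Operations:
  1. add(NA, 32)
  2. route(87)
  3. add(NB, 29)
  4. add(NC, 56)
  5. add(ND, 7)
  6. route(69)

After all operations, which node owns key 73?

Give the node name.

Op 1: add NA@32 -> ring=[32:NA]
Op 2: route key 87: none >= 87, wrap to smallest pos 32 -> NA
Op 3: add NB@29 -> ring=[29:NB,32:NA]
Op 4: add NC@56 -> ring=[29:NB,32:NA,56:NC]
Op 5: add ND@7 -> ring=[7:ND,29:NB,32:NA,56:NC]
Op 6: route key 69: none >= 69, wrap to smallest pos 7 -> ND
Final route key 73: none >= 73, wrap to smallest pos 7 -> ND

Answer: ND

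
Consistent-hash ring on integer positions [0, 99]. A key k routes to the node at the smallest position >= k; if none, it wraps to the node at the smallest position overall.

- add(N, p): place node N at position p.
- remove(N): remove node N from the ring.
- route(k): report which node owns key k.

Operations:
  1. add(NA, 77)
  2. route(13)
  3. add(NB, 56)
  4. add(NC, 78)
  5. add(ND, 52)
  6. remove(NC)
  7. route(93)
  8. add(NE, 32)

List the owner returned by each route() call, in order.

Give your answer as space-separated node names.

Answer: NA ND

Derivation:
Op 1: add NA@77 -> ring=[77:NA]
Op 2: route key 13: smallest pos >= 13 is 77 -> NA
Op 3: add NB@56 -> ring=[56:NB,77:NA]
Op 4: add NC@78 -> ring=[56:NB,77:NA,78:NC]
Op 5: add ND@52 -> ring=[52:ND,56:NB,77:NA,78:NC]
Op 6: remove NC -> ring=[52:ND,56:NB,77:NA]
Op 7: route key 93: none >= 93, wrap to smallest pos 52 -> ND
Op 8: add NE@32 -> ring=[32:NE,52:ND,56:NB,77:NA]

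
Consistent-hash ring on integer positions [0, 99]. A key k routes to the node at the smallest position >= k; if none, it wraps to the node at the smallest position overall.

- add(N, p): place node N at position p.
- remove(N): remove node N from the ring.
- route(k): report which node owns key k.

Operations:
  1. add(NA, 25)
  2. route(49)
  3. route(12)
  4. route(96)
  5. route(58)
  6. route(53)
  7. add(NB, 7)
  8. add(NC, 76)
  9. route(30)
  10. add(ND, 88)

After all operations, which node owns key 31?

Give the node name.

Op 1: add NA@25 -> ring=[25:NA]
Op 2: route key 49: none >= 49, wrap to smallest pos 25 -> NA
Op 3: route key 12: smallest pos >= 12 is 25 -> NA
Op 4: route key 96: none >= 96, wrap to smallest pos 25 -> NA
Op 5: route key 58: none >= 58, wrap to smallest pos 25 -> NA
Op 6: route key 53: none >= 53, wrap to smallest pos 25 -> NA
Op 7: add NB@7 -> ring=[7:NB,25:NA]
Op 8: add NC@76 -> ring=[7:NB,25:NA,76:NC]
Op 9: route key 30: smallest pos >= 30 is 76 -> NC
Op 10: add ND@88 -> ring=[7:NB,25:NA,76:NC,88:ND]
Final route key 31: smallest pos >= 31 is 76 -> NC

Answer: NC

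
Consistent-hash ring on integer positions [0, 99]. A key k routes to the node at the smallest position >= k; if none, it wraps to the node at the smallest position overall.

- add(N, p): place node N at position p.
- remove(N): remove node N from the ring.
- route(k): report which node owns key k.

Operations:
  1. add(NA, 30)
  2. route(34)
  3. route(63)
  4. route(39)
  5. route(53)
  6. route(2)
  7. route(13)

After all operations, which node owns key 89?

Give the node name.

Answer: NA

Derivation:
Op 1: add NA@30 -> ring=[30:NA]
Op 2: route key 34: none >= 34, wrap to smallest pos 30 -> NA
Op 3: route key 63: none >= 63, wrap to smallest pos 30 -> NA
Op 4: route key 39: none >= 39, wrap to smallest pos 30 -> NA
Op 5: route key 53: none >= 53, wrap to smallest pos 30 -> NA
Op 6: route key 2: smallest pos >= 2 is 30 -> NA
Op 7: route key 13: smallest pos >= 13 is 30 -> NA
Final route key 89: none >= 89, wrap to smallest pos 30 -> NA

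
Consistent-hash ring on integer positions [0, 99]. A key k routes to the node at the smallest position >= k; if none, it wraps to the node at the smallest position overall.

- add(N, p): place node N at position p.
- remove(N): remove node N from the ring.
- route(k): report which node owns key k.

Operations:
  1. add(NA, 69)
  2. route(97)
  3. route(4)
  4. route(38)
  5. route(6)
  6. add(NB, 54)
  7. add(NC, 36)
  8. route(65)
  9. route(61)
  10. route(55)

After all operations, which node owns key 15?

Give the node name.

Answer: NC

Derivation:
Op 1: add NA@69 -> ring=[69:NA]
Op 2: route key 97: none >= 97, wrap to smallest pos 69 -> NA
Op 3: route key 4: smallest pos >= 4 is 69 -> NA
Op 4: route key 38: smallest pos >= 38 is 69 -> NA
Op 5: route key 6: smallest pos >= 6 is 69 -> NA
Op 6: add NB@54 -> ring=[54:NB,69:NA]
Op 7: add NC@36 -> ring=[36:NC,54:NB,69:NA]
Op 8: route key 65: smallest pos >= 65 is 69 -> NA
Op 9: route key 61: smallest pos >= 61 is 69 -> NA
Op 10: route key 55: smallest pos >= 55 is 69 -> NA
Final route key 15: smallest pos >= 15 is 36 -> NC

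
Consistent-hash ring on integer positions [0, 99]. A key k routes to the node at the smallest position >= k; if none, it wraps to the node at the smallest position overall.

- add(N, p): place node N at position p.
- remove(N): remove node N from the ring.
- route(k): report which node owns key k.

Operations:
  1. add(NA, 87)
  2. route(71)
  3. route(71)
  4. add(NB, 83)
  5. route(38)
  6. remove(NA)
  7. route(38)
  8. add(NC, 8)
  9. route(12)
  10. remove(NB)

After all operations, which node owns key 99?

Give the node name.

Op 1: add NA@87 -> ring=[87:NA]
Op 2: route key 71: smallest pos >= 71 is 87 -> NA
Op 3: route key 71: smallest pos >= 71 is 87 -> NA
Op 4: add NB@83 -> ring=[83:NB,87:NA]
Op 5: route key 38: smallest pos >= 38 is 83 -> NB
Op 6: remove NA -> ring=[83:NB]
Op 7: route key 38: smallest pos >= 38 is 83 -> NB
Op 8: add NC@8 -> ring=[8:NC,83:NB]
Op 9: route key 12: smallest pos >= 12 is 83 -> NB
Op 10: remove NB -> ring=[8:NC]
Final route key 99: none >= 99, wrap to smallest pos 8 -> NC

Answer: NC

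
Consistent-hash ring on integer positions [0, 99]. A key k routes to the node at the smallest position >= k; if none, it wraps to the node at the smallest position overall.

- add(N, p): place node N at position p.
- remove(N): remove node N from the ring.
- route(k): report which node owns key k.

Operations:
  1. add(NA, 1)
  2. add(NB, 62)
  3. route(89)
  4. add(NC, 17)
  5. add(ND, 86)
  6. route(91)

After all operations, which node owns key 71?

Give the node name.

Op 1: add NA@1 -> ring=[1:NA]
Op 2: add NB@62 -> ring=[1:NA,62:NB]
Op 3: route key 89: none >= 89, wrap to smallest pos 1 -> NA
Op 4: add NC@17 -> ring=[1:NA,17:NC,62:NB]
Op 5: add ND@86 -> ring=[1:NA,17:NC,62:NB,86:ND]
Op 6: route key 91: none >= 91, wrap to smallest pos 1 -> NA
Final route key 71: smallest pos >= 71 is 86 -> ND

Answer: ND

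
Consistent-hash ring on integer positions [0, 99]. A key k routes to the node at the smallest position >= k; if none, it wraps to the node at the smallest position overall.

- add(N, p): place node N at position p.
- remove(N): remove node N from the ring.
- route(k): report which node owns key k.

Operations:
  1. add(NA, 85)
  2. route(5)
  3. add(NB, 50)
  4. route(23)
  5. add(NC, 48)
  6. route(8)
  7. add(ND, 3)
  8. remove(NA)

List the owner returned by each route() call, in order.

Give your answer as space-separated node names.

Answer: NA NB NC

Derivation:
Op 1: add NA@85 -> ring=[85:NA]
Op 2: route key 5: smallest pos >= 5 is 85 -> NA
Op 3: add NB@50 -> ring=[50:NB,85:NA]
Op 4: route key 23: smallest pos >= 23 is 50 -> NB
Op 5: add NC@48 -> ring=[48:NC,50:NB,85:NA]
Op 6: route key 8: smallest pos >= 8 is 48 -> NC
Op 7: add ND@3 -> ring=[3:ND,48:NC,50:NB,85:NA]
Op 8: remove NA -> ring=[3:ND,48:NC,50:NB]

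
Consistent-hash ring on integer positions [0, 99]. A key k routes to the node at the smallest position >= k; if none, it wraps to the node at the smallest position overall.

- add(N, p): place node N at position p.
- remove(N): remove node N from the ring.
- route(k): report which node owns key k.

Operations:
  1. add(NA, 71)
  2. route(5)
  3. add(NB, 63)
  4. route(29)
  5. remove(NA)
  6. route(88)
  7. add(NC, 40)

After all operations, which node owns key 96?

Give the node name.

Answer: NC

Derivation:
Op 1: add NA@71 -> ring=[71:NA]
Op 2: route key 5: smallest pos >= 5 is 71 -> NA
Op 3: add NB@63 -> ring=[63:NB,71:NA]
Op 4: route key 29: smallest pos >= 29 is 63 -> NB
Op 5: remove NA -> ring=[63:NB]
Op 6: route key 88: none >= 88, wrap to smallest pos 63 -> NB
Op 7: add NC@40 -> ring=[40:NC,63:NB]
Final route key 96: none >= 96, wrap to smallest pos 40 -> NC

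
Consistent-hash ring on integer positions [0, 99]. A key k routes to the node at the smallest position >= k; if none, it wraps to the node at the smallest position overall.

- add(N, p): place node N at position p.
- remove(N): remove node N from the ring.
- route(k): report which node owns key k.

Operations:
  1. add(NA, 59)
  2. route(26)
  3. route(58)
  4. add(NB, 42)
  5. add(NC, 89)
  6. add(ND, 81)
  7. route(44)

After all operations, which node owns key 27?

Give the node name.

Answer: NB

Derivation:
Op 1: add NA@59 -> ring=[59:NA]
Op 2: route key 26: smallest pos >= 26 is 59 -> NA
Op 3: route key 58: smallest pos >= 58 is 59 -> NA
Op 4: add NB@42 -> ring=[42:NB,59:NA]
Op 5: add NC@89 -> ring=[42:NB,59:NA,89:NC]
Op 6: add ND@81 -> ring=[42:NB,59:NA,81:ND,89:NC]
Op 7: route key 44: smallest pos >= 44 is 59 -> NA
Final route key 27: smallest pos >= 27 is 42 -> NB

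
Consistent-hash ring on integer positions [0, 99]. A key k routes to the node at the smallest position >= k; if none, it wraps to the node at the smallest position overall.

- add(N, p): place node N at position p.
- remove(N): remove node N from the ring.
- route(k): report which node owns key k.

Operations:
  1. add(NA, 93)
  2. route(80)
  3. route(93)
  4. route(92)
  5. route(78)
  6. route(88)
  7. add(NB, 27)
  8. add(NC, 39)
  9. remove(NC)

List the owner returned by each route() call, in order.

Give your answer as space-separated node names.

Op 1: add NA@93 -> ring=[93:NA]
Op 2: route key 80: smallest pos >= 80 is 93 -> NA
Op 3: route key 93: smallest pos >= 93 is 93 -> NA
Op 4: route key 92: smallest pos >= 92 is 93 -> NA
Op 5: route key 78: smallest pos >= 78 is 93 -> NA
Op 6: route key 88: smallest pos >= 88 is 93 -> NA
Op 7: add NB@27 -> ring=[27:NB,93:NA]
Op 8: add NC@39 -> ring=[27:NB,39:NC,93:NA]
Op 9: remove NC -> ring=[27:NB,93:NA]

Answer: NA NA NA NA NA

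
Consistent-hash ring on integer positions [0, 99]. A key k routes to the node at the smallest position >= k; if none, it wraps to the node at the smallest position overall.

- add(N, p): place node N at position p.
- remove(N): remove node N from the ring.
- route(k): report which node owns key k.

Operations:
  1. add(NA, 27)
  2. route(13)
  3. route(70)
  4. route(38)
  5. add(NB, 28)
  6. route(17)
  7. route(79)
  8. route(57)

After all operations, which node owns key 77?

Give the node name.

Op 1: add NA@27 -> ring=[27:NA]
Op 2: route key 13: smallest pos >= 13 is 27 -> NA
Op 3: route key 70: none >= 70, wrap to smallest pos 27 -> NA
Op 4: route key 38: none >= 38, wrap to smallest pos 27 -> NA
Op 5: add NB@28 -> ring=[27:NA,28:NB]
Op 6: route key 17: smallest pos >= 17 is 27 -> NA
Op 7: route key 79: none >= 79, wrap to smallest pos 27 -> NA
Op 8: route key 57: none >= 57, wrap to smallest pos 27 -> NA
Final route key 77: none >= 77, wrap to smallest pos 27 -> NA

Answer: NA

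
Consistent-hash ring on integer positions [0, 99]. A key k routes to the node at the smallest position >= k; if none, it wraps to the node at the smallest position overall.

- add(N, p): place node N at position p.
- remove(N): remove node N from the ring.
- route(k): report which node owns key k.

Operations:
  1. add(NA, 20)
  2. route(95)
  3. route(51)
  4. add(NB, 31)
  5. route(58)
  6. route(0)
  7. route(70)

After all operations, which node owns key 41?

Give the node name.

Op 1: add NA@20 -> ring=[20:NA]
Op 2: route key 95: none >= 95, wrap to smallest pos 20 -> NA
Op 3: route key 51: none >= 51, wrap to smallest pos 20 -> NA
Op 4: add NB@31 -> ring=[20:NA,31:NB]
Op 5: route key 58: none >= 58, wrap to smallest pos 20 -> NA
Op 6: route key 0: smallest pos >= 0 is 20 -> NA
Op 7: route key 70: none >= 70, wrap to smallest pos 20 -> NA
Final route key 41: none >= 41, wrap to smallest pos 20 -> NA

Answer: NA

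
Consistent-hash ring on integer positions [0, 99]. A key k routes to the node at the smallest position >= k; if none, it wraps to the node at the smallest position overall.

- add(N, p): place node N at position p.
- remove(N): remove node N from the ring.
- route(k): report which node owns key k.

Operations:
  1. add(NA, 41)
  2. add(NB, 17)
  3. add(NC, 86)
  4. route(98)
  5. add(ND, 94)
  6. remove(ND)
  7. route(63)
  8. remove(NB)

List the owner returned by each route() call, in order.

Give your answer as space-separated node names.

Op 1: add NA@41 -> ring=[41:NA]
Op 2: add NB@17 -> ring=[17:NB,41:NA]
Op 3: add NC@86 -> ring=[17:NB,41:NA,86:NC]
Op 4: route key 98: none >= 98, wrap to smallest pos 17 -> NB
Op 5: add ND@94 -> ring=[17:NB,41:NA,86:NC,94:ND]
Op 6: remove ND -> ring=[17:NB,41:NA,86:NC]
Op 7: route key 63: smallest pos >= 63 is 86 -> NC
Op 8: remove NB -> ring=[41:NA,86:NC]

Answer: NB NC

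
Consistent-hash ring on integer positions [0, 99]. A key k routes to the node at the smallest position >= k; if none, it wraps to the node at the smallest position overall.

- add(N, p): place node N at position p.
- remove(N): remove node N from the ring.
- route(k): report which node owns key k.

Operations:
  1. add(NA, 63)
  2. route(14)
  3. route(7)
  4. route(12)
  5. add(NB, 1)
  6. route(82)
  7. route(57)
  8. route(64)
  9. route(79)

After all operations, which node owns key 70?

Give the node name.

Op 1: add NA@63 -> ring=[63:NA]
Op 2: route key 14: smallest pos >= 14 is 63 -> NA
Op 3: route key 7: smallest pos >= 7 is 63 -> NA
Op 4: route key 12: smallest pos >= 12 is 63 -> NA
Op 5: add NB@1 -> ring=[1:NB,63:NA]
Op 6: route key 82: none >= 82, wrap to smallest pos 1 -> NB
Op 7: route key 57: smallest pos >= 57 is 63 -> NA
Op 8: route key 64: none >= 64, wrap to smallest pos 1 -> NB
Op 9: route key 79: none >= 79, wrap to smallest pos 1 -> NB
Final route key 70: none >= 70, wrap to smallest pos 1 -> NB

Answer: NB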